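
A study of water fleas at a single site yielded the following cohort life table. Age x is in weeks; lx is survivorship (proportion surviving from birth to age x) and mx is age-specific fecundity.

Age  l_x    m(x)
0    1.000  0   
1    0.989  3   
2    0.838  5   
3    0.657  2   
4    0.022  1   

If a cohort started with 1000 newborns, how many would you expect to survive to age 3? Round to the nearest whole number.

Expected survivors = N0 · l_3 = 1000 × 0.657 = 657 → 657

657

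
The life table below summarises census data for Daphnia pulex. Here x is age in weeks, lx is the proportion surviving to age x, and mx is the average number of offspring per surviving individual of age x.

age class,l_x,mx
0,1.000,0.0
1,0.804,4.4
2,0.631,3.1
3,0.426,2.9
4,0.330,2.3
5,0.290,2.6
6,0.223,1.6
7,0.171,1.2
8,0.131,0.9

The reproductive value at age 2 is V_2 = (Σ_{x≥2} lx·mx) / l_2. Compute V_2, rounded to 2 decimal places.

8.53

lx·mx for x ≥ 2: 1.9561, 1.2354, 0.759, 0.754, 0.3568, 0.2052, 0.1179 → sum = 5.3844
V_2 = 5.3844 / l_2 = 5.3844 / 0.631 = 8.533122… → 8.53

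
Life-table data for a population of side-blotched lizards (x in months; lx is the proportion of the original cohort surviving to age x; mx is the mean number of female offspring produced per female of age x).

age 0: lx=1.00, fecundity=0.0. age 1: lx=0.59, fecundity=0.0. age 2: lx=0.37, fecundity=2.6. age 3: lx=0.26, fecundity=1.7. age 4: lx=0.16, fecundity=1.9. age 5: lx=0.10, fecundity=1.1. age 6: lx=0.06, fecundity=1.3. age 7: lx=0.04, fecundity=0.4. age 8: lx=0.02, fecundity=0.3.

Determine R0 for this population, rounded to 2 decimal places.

lx·mx by age: 0, 0, 0.962, 0.442, 0.304, 0.11, 0.078, 0.016, 0.006
R0 = Σ lx·mx = 1.918 → 1.92

1.92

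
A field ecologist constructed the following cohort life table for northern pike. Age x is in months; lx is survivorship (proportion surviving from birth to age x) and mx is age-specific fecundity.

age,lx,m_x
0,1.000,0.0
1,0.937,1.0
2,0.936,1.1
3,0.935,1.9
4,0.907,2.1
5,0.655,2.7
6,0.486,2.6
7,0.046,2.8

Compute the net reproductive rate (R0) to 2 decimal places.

lx·mx by age: 0, 0.937, 1.0296, 1.7765, 1.9047, 1.7685, 1.2636, 0.1288
R0 = Σ lx·mx = 8.8087 → 8.81

8.81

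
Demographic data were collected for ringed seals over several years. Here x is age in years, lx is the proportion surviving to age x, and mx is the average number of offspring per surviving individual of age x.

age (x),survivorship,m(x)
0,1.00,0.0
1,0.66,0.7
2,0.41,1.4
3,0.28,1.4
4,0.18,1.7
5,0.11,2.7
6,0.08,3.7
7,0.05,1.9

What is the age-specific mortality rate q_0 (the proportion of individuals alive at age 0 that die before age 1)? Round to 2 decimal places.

q_0 = (l_0 − l_1) / l_0 = (1 − 0.66) / 1
     = 0.34 / 1 = 0.34 → 0.34

0.34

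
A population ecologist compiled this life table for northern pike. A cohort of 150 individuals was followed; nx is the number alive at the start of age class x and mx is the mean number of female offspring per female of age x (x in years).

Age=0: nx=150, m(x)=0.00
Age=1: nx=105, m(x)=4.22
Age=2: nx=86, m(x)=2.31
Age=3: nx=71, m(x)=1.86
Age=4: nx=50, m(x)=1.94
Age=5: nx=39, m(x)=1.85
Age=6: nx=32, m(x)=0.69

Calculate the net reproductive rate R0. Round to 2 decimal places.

6.43

lx = nx/n0 = nx/150: 1, 0.7, 0.57333…, 0.47333…, 0.33333…, 0.26, 0.21333…
lx·mx by age: 0, 2.954, 1.3244…, 0.8804…, 0.646667…, 0.481, 0.1472…
R0 = Σ lx·mx = 6.433667… → 6.43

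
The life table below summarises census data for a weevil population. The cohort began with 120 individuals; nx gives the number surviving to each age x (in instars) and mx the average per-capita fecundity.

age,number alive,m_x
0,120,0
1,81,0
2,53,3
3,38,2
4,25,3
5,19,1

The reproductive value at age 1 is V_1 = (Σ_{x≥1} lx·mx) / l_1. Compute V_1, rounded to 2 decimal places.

lx = nx/n0 = nx/120: 1, 0.675, 0.44167…, 0.31667…, 0.20833…, 0.15833…
lx·mx for x ≥ 1: 0, 1.325…, 0.633333…, 0.625…, 0.158333… → sum = 2.741667…
V_1 = 2.741667… / l_1 = 2.741667… / 0.675 = 4.061728… → 4.06

4.06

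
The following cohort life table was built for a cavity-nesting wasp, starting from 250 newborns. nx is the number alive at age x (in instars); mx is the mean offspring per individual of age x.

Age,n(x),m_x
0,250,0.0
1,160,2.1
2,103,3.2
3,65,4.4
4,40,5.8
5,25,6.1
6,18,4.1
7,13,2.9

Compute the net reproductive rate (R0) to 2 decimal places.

lx = nx/n0 = nx/250: 1, 0.64, 0.412, 0.26, 0.16, 0.1, 0.072, 0.052
lx·mx by age: 0, 1.344, 1.3184, 1.144, 0.928, 0.61, 0.2952, 0.1508
R0 = Σ lx·mx = 5.7904 → 5.79

5.79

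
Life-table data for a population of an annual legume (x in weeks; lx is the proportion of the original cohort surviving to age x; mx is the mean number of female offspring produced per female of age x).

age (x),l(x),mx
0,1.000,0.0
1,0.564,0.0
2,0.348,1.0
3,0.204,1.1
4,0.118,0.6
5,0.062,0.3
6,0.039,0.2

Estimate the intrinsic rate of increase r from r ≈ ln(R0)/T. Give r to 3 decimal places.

-0.150

R0 = Σ lx·mx = 0 + 0 + 0.348 + 0.2244 + 0.0708 + 0.0186 + 0.0078 = 0.6696
Σ x·lx·mx = 1.7922; T = 1.7922/0.6696 = 2.67652…
r ≈ ln(R0)/T = ln(0.6696)/2.67652… = -0.14985… → -0.150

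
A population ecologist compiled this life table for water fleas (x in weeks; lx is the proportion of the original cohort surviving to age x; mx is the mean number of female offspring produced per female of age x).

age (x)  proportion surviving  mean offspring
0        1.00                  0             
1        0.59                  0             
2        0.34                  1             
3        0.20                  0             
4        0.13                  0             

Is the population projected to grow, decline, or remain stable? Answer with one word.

R0 = Σ lx·mx = 0 + 0 + 0.34 + 0 + 0 = 0.34
R0 < 1, so the population is declining.

declining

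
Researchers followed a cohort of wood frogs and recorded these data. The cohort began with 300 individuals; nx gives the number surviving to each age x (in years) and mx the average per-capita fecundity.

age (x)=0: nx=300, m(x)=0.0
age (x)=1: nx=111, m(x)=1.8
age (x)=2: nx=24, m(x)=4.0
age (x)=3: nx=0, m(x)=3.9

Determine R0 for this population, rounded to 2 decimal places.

lx = nx/n0 = nx/300: 1, 0.37, 0.08, 0
lx·mx by age: 0, 0.666, 0.32, 0
R0 = Σ lx·mx = 0.986 → 0.99

0.99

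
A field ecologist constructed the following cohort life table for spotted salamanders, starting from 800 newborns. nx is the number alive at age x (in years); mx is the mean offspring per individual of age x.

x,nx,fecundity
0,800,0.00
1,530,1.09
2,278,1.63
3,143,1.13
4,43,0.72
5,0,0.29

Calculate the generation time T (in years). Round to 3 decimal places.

lx = nx/n0 = nx/800: 1, 0.6625, 0.3475, 0.17875, 0.05375, 0
lx·mx: 0, 0.722125, 0.566425, 0.201988…, 0.0387…, 0 → R0 = 1.529238…
x·lx·mx: 0, 0.722125, 1.13285, 0.605963…, 0.1548…, 0 → Σ = 2.615738…
T = 2.615738… / 1.529238… = 1.710485… → 1.710

1.710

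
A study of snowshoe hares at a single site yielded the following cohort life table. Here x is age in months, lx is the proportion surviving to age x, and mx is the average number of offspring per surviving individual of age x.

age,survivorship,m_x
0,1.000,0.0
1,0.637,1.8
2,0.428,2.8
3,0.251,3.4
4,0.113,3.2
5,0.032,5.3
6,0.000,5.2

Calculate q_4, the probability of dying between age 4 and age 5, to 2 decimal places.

q_4 = (l_4 − l_5) / l_4 = (0.113 − 0.032) / 0.113
     = 0.081 / 0.113 = 0.716814… → 0.72

0.72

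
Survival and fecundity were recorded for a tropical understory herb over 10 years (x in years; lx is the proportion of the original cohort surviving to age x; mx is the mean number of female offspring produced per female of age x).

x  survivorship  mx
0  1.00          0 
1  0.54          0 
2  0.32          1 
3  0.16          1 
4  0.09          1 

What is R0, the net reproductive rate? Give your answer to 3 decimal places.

lx·mx by age: 0, 0, 0.32, 0.16, 0.09
R0 = Σ lx·mx = 0.57 → 0.570

0.570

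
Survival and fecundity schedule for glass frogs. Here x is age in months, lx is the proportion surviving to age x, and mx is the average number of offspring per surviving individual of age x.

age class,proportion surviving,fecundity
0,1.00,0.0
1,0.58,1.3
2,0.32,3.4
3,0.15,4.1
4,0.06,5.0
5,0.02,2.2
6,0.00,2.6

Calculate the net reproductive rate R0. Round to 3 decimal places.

2.801

lx·mx by age: 0, 0.754, 1.088, 0.615, 0.3, 0.044, 0
R0 = Σ lx·mx = 2.801 → 2.801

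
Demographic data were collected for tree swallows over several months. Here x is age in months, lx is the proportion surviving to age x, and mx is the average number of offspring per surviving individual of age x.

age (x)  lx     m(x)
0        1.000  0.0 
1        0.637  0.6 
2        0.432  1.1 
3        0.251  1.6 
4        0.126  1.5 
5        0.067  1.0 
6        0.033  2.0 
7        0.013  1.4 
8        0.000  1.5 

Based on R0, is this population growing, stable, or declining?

growing

R0 = Σ lx·mx = 0 + 0.3822 + 0.4752 + 0.4016 + 0.189 + 0.067 + 0.066 + 0.0182 + 0 = 1.5992
R0 > 1, so the population is growing.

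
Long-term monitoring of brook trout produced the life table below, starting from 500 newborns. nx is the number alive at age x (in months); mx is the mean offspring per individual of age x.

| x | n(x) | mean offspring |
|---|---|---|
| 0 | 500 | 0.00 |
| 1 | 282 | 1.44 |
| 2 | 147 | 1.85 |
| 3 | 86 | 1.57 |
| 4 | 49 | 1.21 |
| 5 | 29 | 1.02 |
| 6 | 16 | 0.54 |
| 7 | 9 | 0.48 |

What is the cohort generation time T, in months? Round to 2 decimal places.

lx = nx/n0 = nx/500: 1, 0.564, 0.294, 0.172, 0.098, 0.058, 0.032, 0.018
lx·mx: 0, 0.81216, 0.5439, 0.27004, 0.11858, 0.05916, 0.01728, 0.00864 → R0 = 1.82976
x·lx·mx: 0, 0.81216, 1.0878, 0.81012, 0.47432, 0.2958, 0.10368, 0.06048 → Σ = 3.64436
T = 3.64436 / 1.82976 = 1.991715… → 1.99

1.99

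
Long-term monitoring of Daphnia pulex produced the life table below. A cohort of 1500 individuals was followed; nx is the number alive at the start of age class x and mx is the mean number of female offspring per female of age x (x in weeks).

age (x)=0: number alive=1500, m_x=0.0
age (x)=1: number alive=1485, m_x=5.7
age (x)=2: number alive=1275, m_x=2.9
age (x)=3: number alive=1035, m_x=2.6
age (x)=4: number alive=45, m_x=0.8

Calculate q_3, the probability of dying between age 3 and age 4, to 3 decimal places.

lx = nx/n0 = nx/1500: 1, 0.99, 0.85, 0.69, 0.03
q_3 = (l_3 − l_4) / l_3 = (0.69 − 0.03) / 0.69
     = 0.66 / 0.69 = 0.956522… → 0.957

0.957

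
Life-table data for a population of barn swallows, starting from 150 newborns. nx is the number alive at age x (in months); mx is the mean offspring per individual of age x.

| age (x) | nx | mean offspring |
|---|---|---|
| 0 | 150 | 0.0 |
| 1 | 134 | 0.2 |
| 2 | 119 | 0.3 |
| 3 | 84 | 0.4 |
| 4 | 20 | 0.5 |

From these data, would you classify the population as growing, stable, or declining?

lx = nx/n0 = nx/150: 1, 0.89333…, 0.79333…, 0.56, 0.13333…
R0 = Σ lx·mx = 0 + 0.178667… + 0.238… + 0.224 + 0.066667… = 0.707333…
R0 < 1, so the population is declining.

declining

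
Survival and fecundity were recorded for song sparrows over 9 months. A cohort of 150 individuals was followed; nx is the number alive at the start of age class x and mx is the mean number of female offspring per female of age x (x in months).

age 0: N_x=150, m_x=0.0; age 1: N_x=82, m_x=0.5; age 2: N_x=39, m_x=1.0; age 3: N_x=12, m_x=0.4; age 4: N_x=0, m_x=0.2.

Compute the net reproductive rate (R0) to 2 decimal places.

lx = nx/n0 = nx/150: 1, 0.54667…, 0.26, 0.08, 0
lx·mx by age: 0, 0.273333…, 0.26, 0.032, 0
R0 = Σ lx·mx = 0.565333… → 0.57

0.57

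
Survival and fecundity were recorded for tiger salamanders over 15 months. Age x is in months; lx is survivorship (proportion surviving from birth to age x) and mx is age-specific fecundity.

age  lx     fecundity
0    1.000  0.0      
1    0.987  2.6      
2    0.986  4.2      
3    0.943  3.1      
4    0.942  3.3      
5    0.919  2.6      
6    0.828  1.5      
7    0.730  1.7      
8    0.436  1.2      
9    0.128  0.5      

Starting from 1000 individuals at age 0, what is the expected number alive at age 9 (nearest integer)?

128

Expected survivors = N0 · l_9 = 1000 × 0.128 = 128 → 128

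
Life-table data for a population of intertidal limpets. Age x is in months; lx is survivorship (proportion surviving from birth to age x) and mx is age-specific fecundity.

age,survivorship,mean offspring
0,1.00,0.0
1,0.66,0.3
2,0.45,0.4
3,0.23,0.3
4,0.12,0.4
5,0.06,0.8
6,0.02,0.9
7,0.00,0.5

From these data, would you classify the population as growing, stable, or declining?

R0 = Σ lx·mx = 0 + 0.198 + 0.18 + 0.069 + 0.048 + 0.048 + 0.018 + 0 = 0.561
R0 < 1, so the population is declining.

declining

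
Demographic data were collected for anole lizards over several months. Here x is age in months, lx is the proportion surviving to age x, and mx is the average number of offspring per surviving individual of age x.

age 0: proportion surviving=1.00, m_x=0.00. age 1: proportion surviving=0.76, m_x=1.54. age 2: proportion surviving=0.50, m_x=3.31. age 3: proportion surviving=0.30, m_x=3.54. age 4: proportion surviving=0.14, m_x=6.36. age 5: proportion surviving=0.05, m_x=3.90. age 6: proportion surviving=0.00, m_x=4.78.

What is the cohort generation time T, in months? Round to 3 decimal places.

2.454

lx·mx: 0, 1.1704, 1.655, 1.062, 0.8904, 0.195, 0 → R0 = 4.9728
x·lx·mx: 0, 1.1704, 3.31, 3.186, 3.5616, 0.975, 0 → Σ = 12.203
T = 12.203 / 4.9728 = 2.453949… → 2.454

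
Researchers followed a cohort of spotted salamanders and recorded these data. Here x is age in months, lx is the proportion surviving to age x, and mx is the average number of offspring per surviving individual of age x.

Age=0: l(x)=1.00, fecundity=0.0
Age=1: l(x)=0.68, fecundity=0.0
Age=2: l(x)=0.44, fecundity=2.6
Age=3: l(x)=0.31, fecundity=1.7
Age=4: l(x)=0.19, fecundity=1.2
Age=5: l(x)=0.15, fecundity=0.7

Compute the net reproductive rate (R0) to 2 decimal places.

2.00

lx·mx by age: 0, 0, 1.144, 0.527, 0.228, 0.105
R0 = Σ lx·mx = 2.004 → 2.00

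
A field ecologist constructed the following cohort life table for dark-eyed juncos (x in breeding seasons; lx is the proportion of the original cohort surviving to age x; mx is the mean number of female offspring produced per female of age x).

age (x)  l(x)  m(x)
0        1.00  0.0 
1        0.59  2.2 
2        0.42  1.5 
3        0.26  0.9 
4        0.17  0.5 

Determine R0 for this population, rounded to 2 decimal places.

2.25

lx·mx by age: 0, 1.298, 0.63, 0.234, 0.085
R0 = Σ lx·mx = 2.247 → 2.25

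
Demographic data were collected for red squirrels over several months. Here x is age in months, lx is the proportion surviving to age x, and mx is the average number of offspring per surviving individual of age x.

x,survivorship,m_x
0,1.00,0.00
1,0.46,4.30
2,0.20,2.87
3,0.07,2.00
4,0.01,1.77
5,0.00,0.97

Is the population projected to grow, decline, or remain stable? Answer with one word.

R0 = Σ lx·mx = 0 + 1.978 + 0.574 + 0.14 + 0.0177 + 0 = 2.7097
R0 > 1, so the population is growing.

growing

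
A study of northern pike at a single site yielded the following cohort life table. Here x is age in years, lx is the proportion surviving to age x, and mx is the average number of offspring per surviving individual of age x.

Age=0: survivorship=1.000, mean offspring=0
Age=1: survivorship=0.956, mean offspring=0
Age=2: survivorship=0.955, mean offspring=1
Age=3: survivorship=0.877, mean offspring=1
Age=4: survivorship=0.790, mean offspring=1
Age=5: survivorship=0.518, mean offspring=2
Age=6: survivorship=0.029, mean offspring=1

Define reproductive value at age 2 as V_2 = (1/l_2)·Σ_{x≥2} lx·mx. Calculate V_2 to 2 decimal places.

3.86

lx·mx for x ≥ 2: 0.955, 0.877, 0.79, 1.036, 0.029 → sum = 3.687
V_2 = 3.687 / l_2 = 3.687 / 0.955 = 3.860733… → 3.86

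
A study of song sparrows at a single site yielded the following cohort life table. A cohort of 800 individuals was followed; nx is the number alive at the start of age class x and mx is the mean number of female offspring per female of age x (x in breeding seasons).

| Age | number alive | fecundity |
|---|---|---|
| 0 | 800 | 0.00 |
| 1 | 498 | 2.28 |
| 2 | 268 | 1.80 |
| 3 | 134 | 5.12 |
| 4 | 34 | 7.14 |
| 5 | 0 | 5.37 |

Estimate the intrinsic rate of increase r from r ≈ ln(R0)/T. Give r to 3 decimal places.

0.575

lx = nx/n0 = nx/800: 1, 0.6225, 0.335, 0.1675, 0.0425, 0
R0 = Σ lx·mx = 0 + 1.4193… + 0.603 + 0.8576… + 0.30345… + 0 = 3.18335
Σ x·lx·mx = 6.4119; T = 6.4119/3.18335 = 2.0142…
r ≈ ln(R0)/T = ln(3.18335)/2.0142… = 0.57489… → 0.575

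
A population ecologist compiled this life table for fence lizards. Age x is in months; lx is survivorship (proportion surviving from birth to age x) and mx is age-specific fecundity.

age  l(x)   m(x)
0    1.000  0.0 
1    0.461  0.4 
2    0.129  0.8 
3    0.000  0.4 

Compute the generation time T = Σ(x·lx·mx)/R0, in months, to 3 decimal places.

lx·mx: 0, 0.1844, 0.1032, 0 → R0 = 0.2876
x·lx·mx: 0, 0.1844, 0.2064, 0 → Σ = 0.3908
T = 0.3908 / 0.2876 = 1.358832… → 1.359

1.359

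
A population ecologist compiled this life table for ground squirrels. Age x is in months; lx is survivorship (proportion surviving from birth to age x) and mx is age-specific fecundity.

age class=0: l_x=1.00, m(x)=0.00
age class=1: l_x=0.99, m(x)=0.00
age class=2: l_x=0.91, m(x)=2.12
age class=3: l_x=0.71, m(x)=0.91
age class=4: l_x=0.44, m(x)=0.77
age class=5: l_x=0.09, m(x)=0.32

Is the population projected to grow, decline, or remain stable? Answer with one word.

R0 = Σ lx·mx = 0 + 0 + 1.9292 + 0.6461 + 0.3388 + 0.0288 = 2.9429
R0 > 1, so the population is growing.

growing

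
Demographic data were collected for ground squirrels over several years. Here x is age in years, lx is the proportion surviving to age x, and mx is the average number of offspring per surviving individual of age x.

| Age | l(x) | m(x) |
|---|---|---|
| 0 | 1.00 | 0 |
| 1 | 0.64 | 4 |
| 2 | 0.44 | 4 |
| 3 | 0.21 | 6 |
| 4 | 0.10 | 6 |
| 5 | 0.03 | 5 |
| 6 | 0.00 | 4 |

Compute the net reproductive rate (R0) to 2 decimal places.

6.33

lx·mx by age: 0, 2.56, 1.76, 1.26, 0.6, 0.15, 0
R0 = Σ lx·mx = 6.33 → 6.33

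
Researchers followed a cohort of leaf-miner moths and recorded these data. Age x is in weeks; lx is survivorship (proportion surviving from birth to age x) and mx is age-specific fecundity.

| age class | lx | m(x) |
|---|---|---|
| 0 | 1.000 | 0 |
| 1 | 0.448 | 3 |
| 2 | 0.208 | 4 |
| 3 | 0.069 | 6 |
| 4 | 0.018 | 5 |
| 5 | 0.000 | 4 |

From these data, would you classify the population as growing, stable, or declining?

growing

R0 = Σ lx·mx = 0 + 1.344 + 0.832 + 0.414 + 0.09 + 0 = 2.68
R0 > 1, so the population is growing.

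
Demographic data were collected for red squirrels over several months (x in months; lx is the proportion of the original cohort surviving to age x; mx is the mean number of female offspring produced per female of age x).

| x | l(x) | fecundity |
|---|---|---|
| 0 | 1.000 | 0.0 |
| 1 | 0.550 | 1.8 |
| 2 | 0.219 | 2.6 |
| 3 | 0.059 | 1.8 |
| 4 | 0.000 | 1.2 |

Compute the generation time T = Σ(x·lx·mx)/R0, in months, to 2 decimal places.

lx·mx: 0, 0.99, 0.5694, 0.1062, 0 → R0 = 1.6656
x·lx·mx: 0, 0.99, 1.1388, 0.3186, 0 → Σ = 2.4474
T = 2.4474 / 1.6656 = 1.46938… → 1.47

1.47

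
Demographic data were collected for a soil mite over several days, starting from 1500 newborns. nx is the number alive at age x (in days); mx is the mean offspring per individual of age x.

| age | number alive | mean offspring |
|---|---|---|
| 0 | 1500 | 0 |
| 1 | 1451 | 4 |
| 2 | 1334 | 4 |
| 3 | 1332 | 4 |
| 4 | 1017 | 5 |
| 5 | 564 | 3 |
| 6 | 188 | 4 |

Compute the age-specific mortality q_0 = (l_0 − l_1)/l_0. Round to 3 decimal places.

lx = nx/n0 = nx/1500: 1, 0.96733…, 0.88933…, 0.888, 0.678, 0.376, 0.12533…
q_0 = (l_0 − l_1) / l_0 = (1 − 0.967333…) / 1
     = 0.032667… / 1 = 0.032667… → 0.033

0.033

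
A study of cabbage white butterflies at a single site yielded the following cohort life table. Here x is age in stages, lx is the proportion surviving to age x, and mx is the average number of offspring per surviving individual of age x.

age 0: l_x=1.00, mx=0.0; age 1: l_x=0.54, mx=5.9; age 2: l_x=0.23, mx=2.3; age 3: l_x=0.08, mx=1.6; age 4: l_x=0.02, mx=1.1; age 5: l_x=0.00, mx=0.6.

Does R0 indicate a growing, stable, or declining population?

R0 = Σ lx·mx = 0 + 3.186 + 0.529 + 0.128 + 0.022 + 0 = 3.865
R0 > 1, so the population is growing.

growing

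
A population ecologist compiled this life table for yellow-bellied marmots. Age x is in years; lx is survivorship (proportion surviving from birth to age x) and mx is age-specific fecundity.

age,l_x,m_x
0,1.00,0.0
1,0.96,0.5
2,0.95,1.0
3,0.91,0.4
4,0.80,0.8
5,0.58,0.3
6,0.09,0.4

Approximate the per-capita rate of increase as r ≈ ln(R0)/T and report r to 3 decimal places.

R0 = Σ lx·mx = 0 + 0.48 + 0.95 + 0.364 + 0.64 + 0.174 + 0.036 = 2.644
Σ x·lx·mx = 7.118; T = 7.118/2.644 = 2.69213…
r ≈ ln(R0)/T = ln(2.644)/2.69213… = 0.36116… → 0.361

0.361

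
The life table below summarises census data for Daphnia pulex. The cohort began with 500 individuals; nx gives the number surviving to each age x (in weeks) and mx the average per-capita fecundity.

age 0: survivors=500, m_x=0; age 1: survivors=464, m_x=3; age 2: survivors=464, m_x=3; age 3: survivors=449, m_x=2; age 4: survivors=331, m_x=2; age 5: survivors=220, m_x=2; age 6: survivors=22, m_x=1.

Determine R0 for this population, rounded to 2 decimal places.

9.61

lx = nx/n0 = nx/500: 1, 0.928, 0.928, 0.898, 0.662, 0.44, 0.044
lx·mx by age: 0, 2.784, 2.784, 1.796, 1.324, 0.88, 0.044
R0 = Σ lx·mx = 9.612 → 9.61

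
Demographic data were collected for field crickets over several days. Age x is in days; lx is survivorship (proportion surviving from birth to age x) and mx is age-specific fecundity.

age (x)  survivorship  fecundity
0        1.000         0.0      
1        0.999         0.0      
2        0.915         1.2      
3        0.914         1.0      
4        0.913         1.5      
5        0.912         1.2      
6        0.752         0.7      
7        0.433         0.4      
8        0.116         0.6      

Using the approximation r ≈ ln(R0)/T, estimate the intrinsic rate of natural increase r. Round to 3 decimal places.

0.418

R0 = Σ lx·mx = 0 + 0 + 1.098 + 0.914 + 1.3695 + 1.0944 + 0.5264 + 0.1732 + 0.0696 = 5.2451
Σ x·lx·mx = 20.8156; T = 20.8156/5.2451 = 3.96858…
r ≈ ln(R0)/T = ln(5.2451)/3.96858… = 0.4176… → 0.418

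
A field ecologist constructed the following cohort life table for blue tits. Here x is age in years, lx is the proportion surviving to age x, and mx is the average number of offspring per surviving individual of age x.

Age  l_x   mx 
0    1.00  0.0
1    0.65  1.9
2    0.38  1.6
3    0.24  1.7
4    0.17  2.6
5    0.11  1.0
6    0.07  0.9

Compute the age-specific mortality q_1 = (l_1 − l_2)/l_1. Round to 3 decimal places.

0.415

q_1 = (l_1 − l_2) / l_1 = (0.65 − 0.38) / 0.65
     = 0.27 / 0.65 = 0.415385… → 0.415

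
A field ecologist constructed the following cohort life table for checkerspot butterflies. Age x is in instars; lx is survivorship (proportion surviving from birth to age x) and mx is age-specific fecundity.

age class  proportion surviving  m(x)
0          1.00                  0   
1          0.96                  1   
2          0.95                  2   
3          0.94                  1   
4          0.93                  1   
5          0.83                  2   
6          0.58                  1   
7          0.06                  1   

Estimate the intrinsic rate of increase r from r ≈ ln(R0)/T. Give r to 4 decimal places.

R0 = Σ lx·mx = 0 + 0.96 + 1.9 + 0.94 + 0.93 + 1.66 + 0.58 + 0.06 = 7.03
Σ x·lx·mx = 23.5; T = 23.5/7.03 = 3.34282…
r ≈ ln(R0)/T = ln(7.03)/3.34282… = 0.583396… → 0.5834

0.5834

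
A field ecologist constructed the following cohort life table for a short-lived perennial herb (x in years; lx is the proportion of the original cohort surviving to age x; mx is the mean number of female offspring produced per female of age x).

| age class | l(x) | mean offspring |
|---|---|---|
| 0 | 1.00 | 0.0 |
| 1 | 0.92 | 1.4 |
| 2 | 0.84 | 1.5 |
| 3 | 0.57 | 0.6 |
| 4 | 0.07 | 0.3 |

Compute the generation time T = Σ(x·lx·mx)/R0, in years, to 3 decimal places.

lx·mx: 0, 1.288, 1.26, 0.342, 0.021 → R0 = 2.911
x·lx·mx: 0, 1.288, 2.52, 1.026, 0.084 → Σ = 4.918
T = 4.918 / 2.911 = 1.689454… → 1.689

1.689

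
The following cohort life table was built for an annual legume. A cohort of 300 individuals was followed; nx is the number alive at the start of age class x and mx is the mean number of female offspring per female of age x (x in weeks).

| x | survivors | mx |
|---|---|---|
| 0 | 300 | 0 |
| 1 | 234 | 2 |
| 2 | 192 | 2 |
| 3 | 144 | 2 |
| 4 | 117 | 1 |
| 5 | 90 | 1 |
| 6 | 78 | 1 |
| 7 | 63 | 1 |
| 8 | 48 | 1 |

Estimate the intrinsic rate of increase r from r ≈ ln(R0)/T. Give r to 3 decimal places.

0.582

lx = nx/n0 = nx/300: 1, 0.78, 0.64, 0.48, 0.39, 0.3, 0.26, 0.21, 0.16
R0 = Σ lx·mx = 0 + 1.56 + 1.28 + 0.96 + 0.39 + 0.3 + 0.26 + 0.21 + 0.16 = 5.12
Σ x·lx·mx = 14.37; T = 14.37/5.12 = 2.80664…
r ≈ ln(R0)/T = ln(5.12)/2.80664… = 0.58189… → 0.582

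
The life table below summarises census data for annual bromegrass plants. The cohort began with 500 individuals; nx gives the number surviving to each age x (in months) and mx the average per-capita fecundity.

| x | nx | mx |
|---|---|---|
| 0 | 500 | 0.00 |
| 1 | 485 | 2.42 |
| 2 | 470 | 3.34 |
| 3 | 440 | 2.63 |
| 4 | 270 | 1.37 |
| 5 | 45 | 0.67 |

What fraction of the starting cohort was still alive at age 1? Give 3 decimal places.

0.970

l_1 = n_1/n_0 = 485/500 = 0.97 → 0.970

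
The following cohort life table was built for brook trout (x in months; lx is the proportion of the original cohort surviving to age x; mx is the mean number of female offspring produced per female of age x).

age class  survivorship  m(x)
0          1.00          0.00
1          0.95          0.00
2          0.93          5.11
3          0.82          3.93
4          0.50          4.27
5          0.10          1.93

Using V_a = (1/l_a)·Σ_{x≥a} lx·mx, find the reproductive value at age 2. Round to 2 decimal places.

11.08

lx·mx for x ≥ 2: 4.7523, 3.2226, 2.135, 0.193 → sum = 10.3029
V_2 = 10.3029 / l_2 = 10.3029 / 0.93 = 11.078387… → 11.08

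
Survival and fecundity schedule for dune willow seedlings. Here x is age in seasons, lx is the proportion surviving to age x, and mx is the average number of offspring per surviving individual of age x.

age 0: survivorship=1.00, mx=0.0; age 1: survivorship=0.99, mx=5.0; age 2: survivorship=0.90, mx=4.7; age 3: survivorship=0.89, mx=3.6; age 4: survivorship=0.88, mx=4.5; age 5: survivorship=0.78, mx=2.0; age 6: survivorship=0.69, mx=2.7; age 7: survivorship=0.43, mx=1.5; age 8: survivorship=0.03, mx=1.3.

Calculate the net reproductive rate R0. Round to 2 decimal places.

20.45

lx·mx by age: 0, 4.95, 4.23, 3.204, 3.96, 1.56, 1.863, 0.645, 0.039
R0 = Σ lx·mx = 20.451 → 20.45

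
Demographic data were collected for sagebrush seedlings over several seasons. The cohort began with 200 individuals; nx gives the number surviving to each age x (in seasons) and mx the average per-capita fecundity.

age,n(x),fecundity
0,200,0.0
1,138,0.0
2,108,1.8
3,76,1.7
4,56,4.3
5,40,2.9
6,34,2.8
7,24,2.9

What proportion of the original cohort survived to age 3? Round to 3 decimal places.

l_3 = n_3/n_0 = 76/200 = 0.38 → 0.380

0.380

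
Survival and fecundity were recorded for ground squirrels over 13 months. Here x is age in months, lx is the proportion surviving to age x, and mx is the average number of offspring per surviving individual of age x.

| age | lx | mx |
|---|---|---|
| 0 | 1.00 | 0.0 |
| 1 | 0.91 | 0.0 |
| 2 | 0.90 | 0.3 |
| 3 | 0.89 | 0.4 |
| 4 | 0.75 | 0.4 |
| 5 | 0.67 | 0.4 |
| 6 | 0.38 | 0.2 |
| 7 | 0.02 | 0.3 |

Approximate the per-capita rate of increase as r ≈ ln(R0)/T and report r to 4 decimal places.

0.0669

R0 = Σ lx·mx = 0 + 0 + 0.27 + 0.356 + 0.3 + 0.268 + 0.076 + 0.006 = 1.276
Σ x·lx·mx = 4.646; T = 4.646/1.276 = 3.64107…
r ≈ ln(R0)/T = ln(1.276)/3.64107… = 0.066939… → 0.0669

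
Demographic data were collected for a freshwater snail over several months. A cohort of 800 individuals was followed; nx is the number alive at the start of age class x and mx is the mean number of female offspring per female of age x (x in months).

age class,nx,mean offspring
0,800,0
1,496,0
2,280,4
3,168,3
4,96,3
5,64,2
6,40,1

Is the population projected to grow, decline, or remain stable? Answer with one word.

lx = nx/n0 = nx/800: 1, 0.62, 0.35, 0.21, 0.12, 0.08, 0.05
R0 = Σ lx·mx = 0 + 0 + 1.4 + 0.63 + 0.36 + 0.16 + 0.05 = 2.6
R0 > 1, so the population is growing.

growing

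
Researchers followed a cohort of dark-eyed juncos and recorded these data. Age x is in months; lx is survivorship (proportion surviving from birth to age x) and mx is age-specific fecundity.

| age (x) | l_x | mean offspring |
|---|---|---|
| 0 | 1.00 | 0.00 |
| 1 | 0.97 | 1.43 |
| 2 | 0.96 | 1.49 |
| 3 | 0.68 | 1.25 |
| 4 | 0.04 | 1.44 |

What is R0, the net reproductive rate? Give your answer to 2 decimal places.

lx·mx by age: 0, 1.3871, 1.4304, 0.85, 0.0576
R0 = Σ lx·mx = 3.7251 → 3.73

3.73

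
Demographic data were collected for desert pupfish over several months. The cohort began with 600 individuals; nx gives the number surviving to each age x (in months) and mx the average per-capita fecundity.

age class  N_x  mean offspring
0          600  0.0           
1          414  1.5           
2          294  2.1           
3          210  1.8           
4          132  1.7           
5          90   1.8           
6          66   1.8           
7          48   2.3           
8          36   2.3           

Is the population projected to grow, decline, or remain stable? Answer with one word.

growing

lx = nx/n0 = nx/600: 1, 0.69, 0.49, 0.35, 0.22, 0.15, 0.11, 0.08, 0.06
R0 = Σ lx·mx = 0 + 1.035 + 1.029 + 0.63 + 0.374 + 0.27 + 0.198 + 0.184 + 0.138 = 3.858
R0 > 1, so the population is growing.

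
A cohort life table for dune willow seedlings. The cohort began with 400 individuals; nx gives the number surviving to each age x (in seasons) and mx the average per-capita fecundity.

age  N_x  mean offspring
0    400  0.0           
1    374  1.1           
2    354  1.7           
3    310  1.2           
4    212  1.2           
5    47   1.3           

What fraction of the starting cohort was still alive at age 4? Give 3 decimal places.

l_4 = n_4/n_0 = 212/400 = 0.53 → 0.530

0.530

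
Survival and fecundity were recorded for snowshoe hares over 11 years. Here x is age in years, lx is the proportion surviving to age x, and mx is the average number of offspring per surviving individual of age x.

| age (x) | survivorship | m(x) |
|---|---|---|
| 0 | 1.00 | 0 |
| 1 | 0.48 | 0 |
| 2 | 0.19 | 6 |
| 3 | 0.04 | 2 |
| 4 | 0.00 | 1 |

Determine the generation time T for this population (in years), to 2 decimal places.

2.07

lx·mx: 0, 0, 1.14, 0.08, 0 → R0 = 1.22
x·lx·mx: 0, 0, 2.28, 0.24, 0 → Σ = 2.52
T = 2.52 / 1.22 = 2.065574… → 2.07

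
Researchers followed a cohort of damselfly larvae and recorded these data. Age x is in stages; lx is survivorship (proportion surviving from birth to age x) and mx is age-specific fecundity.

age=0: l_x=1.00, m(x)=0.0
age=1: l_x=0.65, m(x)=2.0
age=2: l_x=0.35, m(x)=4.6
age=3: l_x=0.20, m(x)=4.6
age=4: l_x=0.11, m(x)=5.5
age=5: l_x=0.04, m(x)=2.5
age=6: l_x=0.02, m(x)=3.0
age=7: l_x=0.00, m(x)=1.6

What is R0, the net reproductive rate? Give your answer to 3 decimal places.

4.595

lx·mx by age: 0, 1.3, 1.61, 0.92, 0.605, 0.1, 0.06, 0
R0 = Σ lx·mx = 4.595 → 4.595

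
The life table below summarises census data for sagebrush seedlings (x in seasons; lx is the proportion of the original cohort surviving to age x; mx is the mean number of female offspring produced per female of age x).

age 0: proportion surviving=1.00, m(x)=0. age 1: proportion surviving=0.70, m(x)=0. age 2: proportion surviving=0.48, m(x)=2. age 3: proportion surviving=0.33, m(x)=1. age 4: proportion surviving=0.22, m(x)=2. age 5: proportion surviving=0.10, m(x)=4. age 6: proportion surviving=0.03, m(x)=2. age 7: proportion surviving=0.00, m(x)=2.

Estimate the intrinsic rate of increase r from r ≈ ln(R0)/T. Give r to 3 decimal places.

R0 = Σ lx·mx = 0 + 0 + 0.96 + 0.33 + 0.44 + 0.4 + 0.06 + 0 = 2.19
Σ x·lx·mx = 7.03; T = 7.03/2.19 = 3.21005…
r ≈ ln(R0)/T = ln(2.19)/3.21005… = 0.2442… → 0.244

0.244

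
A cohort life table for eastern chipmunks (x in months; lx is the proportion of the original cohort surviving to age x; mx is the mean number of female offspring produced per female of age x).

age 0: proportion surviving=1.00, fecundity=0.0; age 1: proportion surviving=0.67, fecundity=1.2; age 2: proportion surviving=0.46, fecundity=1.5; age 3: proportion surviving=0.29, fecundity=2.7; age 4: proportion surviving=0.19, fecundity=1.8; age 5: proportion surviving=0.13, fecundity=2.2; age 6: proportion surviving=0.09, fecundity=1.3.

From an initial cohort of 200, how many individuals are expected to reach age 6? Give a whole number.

18

Expected survivors = N0 · l_6 = 200 × 0.09 = 18 → 18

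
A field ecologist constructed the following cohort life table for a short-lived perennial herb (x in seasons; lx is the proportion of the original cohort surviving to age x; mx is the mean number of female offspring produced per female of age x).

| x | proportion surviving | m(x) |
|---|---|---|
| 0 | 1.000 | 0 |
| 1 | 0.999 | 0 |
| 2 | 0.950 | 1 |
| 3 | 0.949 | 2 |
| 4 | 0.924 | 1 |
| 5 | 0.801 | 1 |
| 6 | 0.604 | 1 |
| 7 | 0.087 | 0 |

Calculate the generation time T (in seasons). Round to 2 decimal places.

3.65

lx·mx: 0, 0, 0.95, 1.898, 0.924, 0.801, 0.604, 0 → R0 = 5.177
x·lx·mx: 0, 0, 1.9, 5.694, 3.696, 4.005, 3.624, 0 → Σ = 18.919
T = 18.919 / 5.177 = 3.654433… → 3.65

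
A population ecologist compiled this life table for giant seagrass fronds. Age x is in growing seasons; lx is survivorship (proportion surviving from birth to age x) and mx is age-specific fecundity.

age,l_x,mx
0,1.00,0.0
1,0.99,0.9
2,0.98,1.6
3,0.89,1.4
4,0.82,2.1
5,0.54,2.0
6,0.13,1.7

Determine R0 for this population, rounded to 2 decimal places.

lx·mx by age: 0, 0.891, 1.568, 1.246, 1.722, 1.08, 0.221
R0 = Σ lx·mx = 6.728 → 6.73

6.73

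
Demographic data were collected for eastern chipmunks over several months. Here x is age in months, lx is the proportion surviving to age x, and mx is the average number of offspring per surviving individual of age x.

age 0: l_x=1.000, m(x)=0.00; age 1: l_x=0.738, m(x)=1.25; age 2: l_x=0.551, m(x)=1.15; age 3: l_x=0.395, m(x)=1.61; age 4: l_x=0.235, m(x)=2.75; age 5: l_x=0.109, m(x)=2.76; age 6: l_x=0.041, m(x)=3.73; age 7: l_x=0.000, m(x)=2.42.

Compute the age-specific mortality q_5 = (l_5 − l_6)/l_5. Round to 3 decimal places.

0.624

q_5 = (l_5 − l_6) / l_5 = (0.109 − 0.041) / 0.109
     = 0.068 / 0.109 = 0.623853… → 0.624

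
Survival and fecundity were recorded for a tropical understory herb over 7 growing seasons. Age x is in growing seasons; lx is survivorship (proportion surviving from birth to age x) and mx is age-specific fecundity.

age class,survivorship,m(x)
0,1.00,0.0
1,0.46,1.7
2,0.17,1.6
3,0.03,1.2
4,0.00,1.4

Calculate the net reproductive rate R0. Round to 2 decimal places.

lx·mx by age: 0, 0.782, 0.272, 0.036, 0
R0 = Σ lx·mx = 1.09 → 1.09

1.09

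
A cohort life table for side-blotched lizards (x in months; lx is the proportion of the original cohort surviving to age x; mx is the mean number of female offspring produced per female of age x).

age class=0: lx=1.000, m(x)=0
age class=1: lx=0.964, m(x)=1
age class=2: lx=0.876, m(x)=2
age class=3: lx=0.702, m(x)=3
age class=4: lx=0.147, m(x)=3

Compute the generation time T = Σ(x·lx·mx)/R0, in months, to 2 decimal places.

lx·mx: 0, 0.964, 1.752, 2.106, 0.441 → R0 = 5.263
x·lx·mx: 0, 0.964, 3.504, 6.318, 1.764 → Σ = 12.55
T = 12.55 / 5.263 = 2.384572… → 2.38

2.38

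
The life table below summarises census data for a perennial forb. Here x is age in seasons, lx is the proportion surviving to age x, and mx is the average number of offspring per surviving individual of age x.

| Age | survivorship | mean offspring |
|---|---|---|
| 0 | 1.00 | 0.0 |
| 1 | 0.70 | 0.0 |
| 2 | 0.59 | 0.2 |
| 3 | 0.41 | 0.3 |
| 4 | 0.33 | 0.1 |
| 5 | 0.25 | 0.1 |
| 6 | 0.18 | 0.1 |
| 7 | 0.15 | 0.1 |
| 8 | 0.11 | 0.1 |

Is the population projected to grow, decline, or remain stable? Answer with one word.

R0 = Σ lx·mx = 0 + 0 + 0.118 + 0.123 + 0.033 + 0.025 + 0.018 + 0.015 + 0.011 = 0.343
R0 < 1, so the population is declining.

declining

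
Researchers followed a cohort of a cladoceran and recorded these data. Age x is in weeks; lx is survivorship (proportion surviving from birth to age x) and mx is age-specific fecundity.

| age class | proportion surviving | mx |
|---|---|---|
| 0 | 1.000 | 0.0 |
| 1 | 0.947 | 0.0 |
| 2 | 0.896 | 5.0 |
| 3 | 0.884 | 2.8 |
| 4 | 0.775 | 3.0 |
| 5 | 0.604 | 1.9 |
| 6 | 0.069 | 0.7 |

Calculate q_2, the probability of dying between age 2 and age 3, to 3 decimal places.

q_2 = (l_2 − l_3) / l_2 = (0.896 − 0.884) / 0.896
     = 0.012 / 0.896 = 0.013393… → 0.013

0.013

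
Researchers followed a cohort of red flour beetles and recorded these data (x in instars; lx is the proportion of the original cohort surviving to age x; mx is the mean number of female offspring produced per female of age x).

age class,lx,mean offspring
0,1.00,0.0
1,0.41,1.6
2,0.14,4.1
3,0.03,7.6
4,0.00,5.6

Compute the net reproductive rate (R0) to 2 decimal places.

1.46

lx·mx by age: 0, 0.656, 0.574, 0.228, 0
R0 = Σ lx·mx = 1.458 → 1.46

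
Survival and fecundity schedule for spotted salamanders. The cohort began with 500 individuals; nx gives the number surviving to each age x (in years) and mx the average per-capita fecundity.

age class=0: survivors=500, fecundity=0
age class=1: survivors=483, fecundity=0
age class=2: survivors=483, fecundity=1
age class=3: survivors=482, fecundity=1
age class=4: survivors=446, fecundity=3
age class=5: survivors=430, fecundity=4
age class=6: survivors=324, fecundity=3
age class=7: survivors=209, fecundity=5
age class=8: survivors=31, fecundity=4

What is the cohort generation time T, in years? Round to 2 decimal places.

lx = nx/n0 = nx/500: 1, 0.966, 0.966, 0.964, 0.892, 0.86, 0.648, 0.418, 0.062
lx·mx: 0, 0, 0.966, 0.964, 2.676, 3.44, 1.944, 2.09, 0.248 → R0 = 12.328
x·lx·mx: 0, 0, 1.932, 2.892, 10.704, 17.2, 11.664, 14.63, 1.984 → Σ = 61.006
T = 61.006 / 12.328 = 4.948572… → 4.95

4.95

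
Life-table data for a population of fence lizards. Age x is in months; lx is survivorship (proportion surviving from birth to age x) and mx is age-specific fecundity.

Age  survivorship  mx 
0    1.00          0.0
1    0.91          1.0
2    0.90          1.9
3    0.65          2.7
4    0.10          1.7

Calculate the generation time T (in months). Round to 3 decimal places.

2.261

lx·mx: 0, 0.91, 1.71, 1.755, 0.17 → R0 = 4.545
x·lx·mx: 0, 0.91, 3.42, 5.265, 0.68 → Σ = 10.275
T = 10.275 / 4.545 = 2.260726… → 2.261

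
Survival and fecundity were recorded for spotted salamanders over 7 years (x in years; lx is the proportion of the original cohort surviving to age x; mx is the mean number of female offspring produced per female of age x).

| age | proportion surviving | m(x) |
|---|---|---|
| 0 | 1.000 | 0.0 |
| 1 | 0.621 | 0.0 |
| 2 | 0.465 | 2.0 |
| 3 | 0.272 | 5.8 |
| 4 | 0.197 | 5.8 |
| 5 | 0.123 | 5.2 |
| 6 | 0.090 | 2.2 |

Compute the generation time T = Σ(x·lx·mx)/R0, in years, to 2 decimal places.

lx·mx: 0, 0, 0.93, 1.5776, 1.1426, 0.6396, 0.198 → R0 = 4.4878
x·lx·mx: 0, 0, 1.86, 4.7328, 4.5704, 3.198, 1.188 → Σ = 15.5492
T = 15.5492 / 4.4878 = 3.464771… → 3.46

3.46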